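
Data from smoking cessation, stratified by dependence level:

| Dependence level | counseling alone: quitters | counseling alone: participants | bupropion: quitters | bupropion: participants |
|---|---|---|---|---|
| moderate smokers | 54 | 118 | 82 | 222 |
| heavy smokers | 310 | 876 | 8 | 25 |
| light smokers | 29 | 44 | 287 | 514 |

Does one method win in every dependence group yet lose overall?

Yes

Moderate smokers: counseling alone 54/118 = 45.8%, bupropion 82/222 = 36.9% → counseling alone
Heavy smokers: counseling alone 310/876 = 35.4%, bupropion 8/25 = 32.0% → counseling alone
Light smokers: counseling alone 29/44 = 65.9%, bupropion 287/514 = 55.8% → counseling alone
Overall: counseling alone 393/1038 = 37.9%, bupropion 377/761 = 49.5% → bupropion
Counseling alone wins each dependence group but bupropion wins overall — the comparison reverses. Counseling alone's participants skew toward heavy smokers, which has a lower base rate.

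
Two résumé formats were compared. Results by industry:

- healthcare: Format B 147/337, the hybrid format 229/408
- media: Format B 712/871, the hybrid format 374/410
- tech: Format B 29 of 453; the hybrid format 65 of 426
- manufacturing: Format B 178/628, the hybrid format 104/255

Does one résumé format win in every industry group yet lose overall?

No

Healthcare: Format B 147/337 = 43.6%, the hybrid format 229/408 = 56.1% → the hybrid format
Media: Format B 712/871 = 81.7%, the hybrid format 374/410 = 91.2% → the hybrid format
Tech: Format B 29/453 = 6.4%, the hybrid format 65/426 = 15.3% → the hybrid format
Manufacturing: Format B 178/628 = 28.3%, the hybrid format 104/255 = 40.8% → the hybrid format
Overall: Format B 1066/2289 = 46.6%, the hybrid format 772/1499 = 51.5% → the hybrid format
The hybrid format wins overall and in every industry group — no reversal.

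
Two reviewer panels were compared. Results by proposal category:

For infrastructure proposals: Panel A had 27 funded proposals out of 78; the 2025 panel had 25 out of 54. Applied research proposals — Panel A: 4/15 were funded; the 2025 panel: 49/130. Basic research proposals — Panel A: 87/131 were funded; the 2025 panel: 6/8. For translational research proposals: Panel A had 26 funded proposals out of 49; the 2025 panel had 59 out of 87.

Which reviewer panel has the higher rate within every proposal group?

Infrastructure: Panel A 27/78 = 34.6%, the 2025 panel 25/54 = 46.3% → the 2025 panel
Applied research: Panel A 4/15 = 26.7%, the 2025 panel 49/130 = 37.7% → the 2025 panel
Basic research: Panel A 87/131 = 66.4%, the 2025 panel 6/8 = 75.0% → the 2025 panel
Translational research: Panel A 26/49 = 53.1%, the 2025 panel 59/87 = 67.8% → the 2025 panel
The 2025 panel has the higher rate in all 4 groups.

the 2025 panel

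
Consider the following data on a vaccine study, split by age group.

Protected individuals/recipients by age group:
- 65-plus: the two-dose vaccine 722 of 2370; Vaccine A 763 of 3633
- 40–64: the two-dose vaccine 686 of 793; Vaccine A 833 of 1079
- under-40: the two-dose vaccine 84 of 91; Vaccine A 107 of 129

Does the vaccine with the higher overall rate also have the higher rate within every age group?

65-plus: the two-dose vaccine 722/2370 = 30.5%, Vaccine A 763/3633 = 21.0% → the two-dose vaccine
40–64: the two-dose vaccine 686/793 = 86.5%, Vaccine A 833/1079 = 77.2% → the two-dose vaccine
Under-40: the two-dose vaccine 84/91 = 92.3%, Vaccine A 107/129 = 82.9% → the two-dose vaccine
Overall: the two-dose vaccine 1492/3254 = 45.9%, Vaccine A 1703/4841 = 35.2% → the two-dose vaccine
The two-dose vaccine wins overall and in every age group — no reversal.

Yes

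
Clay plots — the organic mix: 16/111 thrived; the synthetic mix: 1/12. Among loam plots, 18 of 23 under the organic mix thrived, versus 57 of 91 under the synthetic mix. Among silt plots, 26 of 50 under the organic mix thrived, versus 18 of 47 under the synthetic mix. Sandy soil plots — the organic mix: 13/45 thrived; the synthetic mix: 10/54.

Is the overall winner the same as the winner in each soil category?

No

Clay: the organic mix 16/111 = 14.4%, the synthetic mix 1/12 = 8.3% → the organic mix
Loam: the organic mix 18/23 = 78.3%, the synthetic mix 57/91 = 62.6% → the organic mix
Silt: the organic mix 26/50 = 52.0%, the synthetic mix 18/47 = 38.3% → the organic mix
Sandy soil: the organic mix 13/45 = 28.9%, the synthetic mix 10/54 = 18.5% → the organic mix
Overall: the organic mix 73/229 = 31.9%, the synthetic mix 86/204 = 42.2% → the synthetic mix
The organic mix wins each soil group but the synthetic mix wins overall — the comparison reverses. The organic mix's plots skew toward clay, which has a lower base rate.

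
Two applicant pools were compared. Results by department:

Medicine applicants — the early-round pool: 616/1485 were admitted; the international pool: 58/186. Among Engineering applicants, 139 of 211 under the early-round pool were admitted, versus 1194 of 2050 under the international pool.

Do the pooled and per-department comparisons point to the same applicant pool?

Medicine: the early-round pool 616/1485 = 41.5%, the international pool 58/186 = 31.2% → the early-round pool
Engineering: the early-round pool 139/211 = 65.9%, the international pool 1194/2050 = 58.2% → the early-round pool
Overall: the early-round pool 755/1696 = 44.5%, the international pool 1252/2236 = 56.0% → the international pool
The early-round pool wins each department group but the international pool wins overall — the comparison reverses. The early-round pool's applicants skew toward Medicine, which has a lower base rate.

No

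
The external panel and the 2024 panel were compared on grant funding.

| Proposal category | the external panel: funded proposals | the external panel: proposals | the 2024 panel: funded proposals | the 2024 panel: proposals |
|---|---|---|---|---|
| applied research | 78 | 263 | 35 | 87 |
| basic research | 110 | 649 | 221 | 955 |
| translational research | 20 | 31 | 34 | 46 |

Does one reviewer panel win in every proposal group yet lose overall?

No

Applied research: the external panel 78/263 = 29.7%, the 2024 panel 35/87 = 40.2% → the 2024 panel
Basic research: the external panel 110/649 = 16.9%, the 2024 panel 221/955 = 23.1% → the 2024 panel
Translational research: the external panel 20/31 = 64.5%, the 2024 panel 34/46 = 73.9% → the 2024 panel
Overall: the external panel 208/943 = 22.1%, the 2024 panel 290/1088 = 26.7% → the 2024 panel
The 2024 panel wins overall and in every proposal group — no reversal.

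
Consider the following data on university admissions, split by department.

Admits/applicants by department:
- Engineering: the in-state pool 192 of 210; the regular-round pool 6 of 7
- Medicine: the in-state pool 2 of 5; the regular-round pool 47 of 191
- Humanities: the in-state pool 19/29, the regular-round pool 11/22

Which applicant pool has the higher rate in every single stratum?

the in-state pool

Engineering: the in-state pool 192/210 = 91.4%, the regular-round pool 6/7 = 85.7% → the in-state pool
Medicine: the in-state pool 2/5 = 40.0%, the regular-round pool 47/191 = 24.6% → the in-state pool
Humanities: the in-state pool 19/29 = 65.5%, the regular-round pool 11/22 = 50.0% → the in-state pool
The in-state pool has the higher rate in all 3 groups.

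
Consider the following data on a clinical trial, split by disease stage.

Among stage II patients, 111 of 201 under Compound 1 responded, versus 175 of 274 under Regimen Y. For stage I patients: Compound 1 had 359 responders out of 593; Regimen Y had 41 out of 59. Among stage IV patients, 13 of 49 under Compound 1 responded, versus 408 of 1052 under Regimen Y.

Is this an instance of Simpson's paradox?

Stage II: Compound 1 111/201 = 55.2%, Regimen Y 175/274 = 63.9% → Regimen Y
Stage I: Compound 1 359/593 = 60.5%, Regimen Y 41/59 = 69.5% → Regimen Y
Stage IV: Compound 1 13/49 = 26.5%, Regimen Y 408/1052 = 38.8% → Regimen Y
Overall: Compound 1 483/843 = 57.3%, Regimen Y 624/1385 = 45.1% → Compound 1
Regimen Y wins each disease group but Compound 1 wins overall — the comparison reverses. Regimen Y's patients skew toward stage IV, which has a lower base rate.

Yes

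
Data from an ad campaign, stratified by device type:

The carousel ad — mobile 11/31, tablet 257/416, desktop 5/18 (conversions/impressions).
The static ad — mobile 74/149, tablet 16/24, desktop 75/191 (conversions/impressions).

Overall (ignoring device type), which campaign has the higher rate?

Mobile: the carousel ad 11/31 = 35.5%, the static ad 74/149 = 49.7% → the static ad
Tablet: the carousel ad 257/416 = 61.8%, the static ad 16/24 = 66.7% → the static ad
Desktop: the carousel ad 5/18 = 27.8%, the static ad 75/191 = 39.3% → the static ad
Overall: the carousel ad 273/465 = 58.7%, the static ad 165/364 = 45.3% → the carousel ad
(The static ad wins every device group but the carousel ad wins overall — the static ad's impressions skew toward the low-rate desktop group.)

the carousel ad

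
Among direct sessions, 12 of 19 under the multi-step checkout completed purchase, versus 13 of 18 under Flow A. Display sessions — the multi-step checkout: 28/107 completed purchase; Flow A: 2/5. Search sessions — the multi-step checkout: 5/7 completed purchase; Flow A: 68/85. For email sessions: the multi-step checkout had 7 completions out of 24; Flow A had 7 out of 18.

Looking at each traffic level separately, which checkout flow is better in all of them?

Flow A

Direct: the multi-step checkout 12/19 = 63.2%, Flow A 13/18 = 72.2% → Flow A
Display: the multi-step checkout 28/107 = 26.2%, Flow A 2/5 = 40.0% → Flow A
Search: the multi-step checkout 5/7 = 71.4%, Flow A 68/85 = 80.0% → Flow A
Email: the multi-step checkout 7/24 = 29.2%, Flow A 7/18 = 38.9% → Flow A
Flow A has the higher rate in all 4 groups.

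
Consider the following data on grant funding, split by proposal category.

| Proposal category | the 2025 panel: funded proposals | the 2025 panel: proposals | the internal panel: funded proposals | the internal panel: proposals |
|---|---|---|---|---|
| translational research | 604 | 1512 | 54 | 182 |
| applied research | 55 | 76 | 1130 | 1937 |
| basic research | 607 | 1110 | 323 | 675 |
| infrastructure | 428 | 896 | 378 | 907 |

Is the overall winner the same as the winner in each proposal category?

Translational research: the 2025 panel 604/1512 = 39.9%, the internal panel 54/182 = 29.7% → the 2025 panel
Applied research: the 2025 panel 55/76 = 72.4%, the internal panel 1130/1937 = 58.3% → the 2025 panel
Basic research: the 2025 panel 607/1110 = 54.7%, the internal panel 323/675 = 47.9% → the 2025 panel
Infrastructure: the 2025 panel 428/896 = 47.8%, the internal panel 378/907 = 41.7% → the 2025 panel
Overall: the 2025 panel 1694/3594 = 47.1%, the internal panel 1885/3701 = 50.9% → the internal panel
The 2025 panel wins each proposal group but the internal panel wins overall — the comparison reverses. The 2025 panel's proposals skew toward translational research, which has a lower base rate.

No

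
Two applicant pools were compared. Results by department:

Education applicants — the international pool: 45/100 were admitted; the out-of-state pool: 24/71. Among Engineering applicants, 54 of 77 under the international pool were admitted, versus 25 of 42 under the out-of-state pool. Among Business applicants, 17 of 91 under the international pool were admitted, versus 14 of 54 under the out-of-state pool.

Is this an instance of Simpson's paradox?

Education: the international pool 45/100 = 45.0%, the out-of-state pool 24/71 = 33.8% → the international pool
Engineering: the international pool 54/77 = 70.1%, the out-of-state pool 25/42 = 59.5% → the international pool
Business: the international pool 17/91 = 18.7%, the out-of-state pool 14/54 = 25.9% → the out-of-state pool
Overall: the international pool 116/268 = 43.3%, the out-of-state pool 63/167 = 37.7% → the international pool
Neither sweeps: the international pool wins 2 of 3 groups, the out-of-state pool wins 1. The international pool wins overall but not every group — no Simpson reversal.

No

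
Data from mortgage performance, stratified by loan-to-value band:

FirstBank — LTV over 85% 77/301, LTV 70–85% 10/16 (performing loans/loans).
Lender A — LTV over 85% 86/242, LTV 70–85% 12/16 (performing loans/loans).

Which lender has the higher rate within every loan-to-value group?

LTV over 85%: FirstBank 77/301 = 25.6%, Lender A 86/242 = 35.5% → Lender A
LTV 70–85%: FirstBank 10/16 = 62.5%, Lender A 12/16 = 75.0% → Lender A
Lender A has the higher rate in both groups.

Lender A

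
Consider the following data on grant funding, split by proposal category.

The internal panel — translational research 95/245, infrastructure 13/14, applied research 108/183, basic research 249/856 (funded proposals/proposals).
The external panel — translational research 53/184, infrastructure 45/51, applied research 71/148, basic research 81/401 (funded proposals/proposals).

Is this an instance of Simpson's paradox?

Translational research: the internal panel 95/245 = 38.8%, the external panel 53/184 = 28.8% → the internal panel
Infrastructure: the internal panel 13/14 = 92.9%, the external panel 45/51 = 88.2% → the internal panel
Applied research: the internal panel 108/183 = 59.0%, the external panel 71/148 = 48.0% → the internal panel
Basic research: the internal panel 249/856 = 29.1%, the external panel 81/401 = 20.2% → the internal panel
Overall: the internal panel 465/1298 = 35.8%, the external panel 250/784 = 31.9% → the internal panel
The internal panel wins overall and in every proposal group — no reversal.

No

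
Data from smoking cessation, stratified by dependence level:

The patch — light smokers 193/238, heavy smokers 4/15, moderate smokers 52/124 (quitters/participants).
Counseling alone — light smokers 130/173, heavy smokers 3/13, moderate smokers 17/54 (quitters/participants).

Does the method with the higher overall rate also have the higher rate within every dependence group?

Yes

Light smokers: the patch 193/238 = 81.1%, counseling alone 130/173 = 75.1% → the patch
Heavy smokers: the patch 4/15 = 26.7%, counseling alone 3/13 = 23.1% → the patch
Moderate smokers: the patch 52/124 = 41.9%, counseling alone 17/54 = 31.5% → the patch
Overall: the patch 249/377 = 66.0%, counseling alone 150/240 = 62.5% → the patch
The patch wins overall and in every dependence group — no reversal.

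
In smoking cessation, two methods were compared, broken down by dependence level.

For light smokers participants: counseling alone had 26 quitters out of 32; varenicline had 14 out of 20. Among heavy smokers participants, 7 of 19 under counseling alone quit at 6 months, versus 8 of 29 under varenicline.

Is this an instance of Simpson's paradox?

No

Light smokers: counseling alone 26/32 = 81.2%, varenicline 14/20 = 70.0% → counseling alone
Heavy smokers: counseling alone 7/19 = 36.8%, varenicline 8/29 = 27.6% → counseling alone
Overall: counseling alone 33/51 = 64.7%, varenicline 22/49 = 44.9% → counseling alone
Counseling alone wins overall and in every dependence group — no reversal.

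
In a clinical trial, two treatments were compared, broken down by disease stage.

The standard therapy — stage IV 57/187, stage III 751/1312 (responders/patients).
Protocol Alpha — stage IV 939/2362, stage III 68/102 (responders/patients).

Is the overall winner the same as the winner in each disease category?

No

Stage IV: the standard therapy 57/187 = 30.5%, Protocol Alpha 939/2362 = 39.8% → Protocol Alpha
Stage III: the standard therapy 751/1312 = 57.2%, Protocol Alpha 68/102 = 66.7% → Protocol Alpha
Overall: the standard therapy 808/1499 = 53.9%, Protocol Alpha 1007/2464 = 40.9% → the standard therapy
Protocol Alpha wins each disease group but the standard therapy wins overall — the comparison reverses. Protocol Alpha's patients skew toward stage IV, which has a lower base rate.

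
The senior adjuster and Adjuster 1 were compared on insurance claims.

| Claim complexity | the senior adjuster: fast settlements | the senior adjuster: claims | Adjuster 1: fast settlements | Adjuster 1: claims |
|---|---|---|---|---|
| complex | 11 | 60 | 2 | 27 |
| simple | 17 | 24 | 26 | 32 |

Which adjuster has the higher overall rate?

Adjuster 1

Complex: the senior adjuster 11/60 = 18.3%, Adjuster 1 2/27 = 7.4% → the senior adjuster
Simple: the senior adjuster 17/24 = 70.8%, Adjuster 1 26/32 = 81.2% → Adjuster 1
Overall: the senior adjuster 28/84 = 33.3%, Adjuster 1 28/59 = 47.5% → Adjuster 1
(Neither sweeps every claim group, but Adjuster 1 has the higher pooled rate.)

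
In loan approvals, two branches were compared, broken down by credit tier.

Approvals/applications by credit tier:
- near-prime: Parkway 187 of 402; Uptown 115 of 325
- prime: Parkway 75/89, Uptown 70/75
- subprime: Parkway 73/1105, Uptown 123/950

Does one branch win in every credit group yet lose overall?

Near-prime: Parkway 187/402 = 46.5%, Uptown 115/325 = 35.4% → Parkway
Prime: Parkway 75/89 = 84.3%, Uptown 70/75 = 93.3% → Uptown
Subprime: Parkway 73/1105 = 6.6%, Uptown 123/950 = 12.9% → Uptown
Overall: Parkway 335/1596 = 21.0%, Uptown 308/1350 = 22.8% → Uptown
Neither sweeps: Parkway wins 1 of 3 groups, Uptown wins 2. Uptown wins overall but not every group — no Simpson reversal.

No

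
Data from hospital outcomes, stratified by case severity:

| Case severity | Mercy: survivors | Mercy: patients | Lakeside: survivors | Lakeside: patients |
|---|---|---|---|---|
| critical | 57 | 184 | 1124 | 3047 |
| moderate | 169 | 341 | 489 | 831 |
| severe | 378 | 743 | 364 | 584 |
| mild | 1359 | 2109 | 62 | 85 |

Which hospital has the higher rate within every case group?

Critical: Mercy 57/184 = 31.0%, Lakeside 1124/3047 = 36.9% → Lakeside
Moderate: Mercy 169/341 = 49.6%, Lakeside 489/831 = 58.8% → Lakeside
Severe: Mercy 378/743 = 50.9%, Lakeside 364/584 = 62.3% → Lakeside
Mild: Mercy 1359/2109 = 64.4%, Lakeside 62/85 = 72.9% → Lakeside
Lakeside has the higher rate in all 4 groups.

Lakeside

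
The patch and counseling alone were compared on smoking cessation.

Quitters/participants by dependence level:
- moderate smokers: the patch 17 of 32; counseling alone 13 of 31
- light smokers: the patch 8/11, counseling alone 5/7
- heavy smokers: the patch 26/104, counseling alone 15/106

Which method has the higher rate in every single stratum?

Moderate smokers: the patch 17/32 = 53.1%, counseling alone 13/31 = 41.9% → the patch
Light smokers: the patch 8/11 = 72.7%, counseling alone 5/7 = 71.4% → the patch
Heavy smokers: the patch 26/104 = 25.0%, counseling alone 15/106 = 14.2% → the patch
The patch has the higher rate in all 3 groups.

the patch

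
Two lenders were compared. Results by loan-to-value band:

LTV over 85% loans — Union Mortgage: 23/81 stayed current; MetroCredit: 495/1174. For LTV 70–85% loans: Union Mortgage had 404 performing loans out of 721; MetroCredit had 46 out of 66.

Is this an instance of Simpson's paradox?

LTV over 85%: Union Mortgage 23/81 = 28.4%, MetroCredit 495/1174 = 42.2% → MetroCredit
LTV 70–85%: Union Mortgage 404/721 = 56.0%, MetroCredit 46/66 = 69.7% → MetroCredit
Overall: Union Mortgage 427/802 = 53.2%, MetroCredit 541/1240 = 43.6% → Union Mortgage
MetroCredit wins each loan-to-value group but Union Mortgage wins overall — the comparison reverses. MetroCredit's loans skew toward LTV over 85%, which has a lower base rate.

Yes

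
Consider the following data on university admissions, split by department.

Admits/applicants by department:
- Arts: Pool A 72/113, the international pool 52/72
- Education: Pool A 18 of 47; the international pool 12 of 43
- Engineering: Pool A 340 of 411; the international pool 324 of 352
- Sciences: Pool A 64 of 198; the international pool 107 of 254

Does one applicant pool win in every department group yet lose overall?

No

Arts: Pool A 72/113 = 63.7%, the international pool 52/72 = 72.2% → the international pool
Education: Pool A 18/47 = 38.3%, the international pool 12/43 = 27.9% → Pool A
Engineering: Pool A 340/411 = 82.7%, the international pool 324/352 = 92.0% → the international pool
Sciences: Pool A 64/198 = 32.3%, the international pool 107/254 = 42.1% → the international pool
Overall: Pool A 494/769 = 64.2%, the international pool 495/721 = 68.7% → the international pool
Neither sweeps: Pool A wins 1 of 4 groups, the international pool wins 3. The international pool wins overall but not every group — no Simpson reversal.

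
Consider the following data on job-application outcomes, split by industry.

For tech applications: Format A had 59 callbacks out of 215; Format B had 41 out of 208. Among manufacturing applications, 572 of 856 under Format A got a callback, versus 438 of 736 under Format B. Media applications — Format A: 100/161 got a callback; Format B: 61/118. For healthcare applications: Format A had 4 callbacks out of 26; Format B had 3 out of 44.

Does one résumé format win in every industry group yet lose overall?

Tech: Format A 59/215 = 27.4%, Format B 41/208 = 19.7% → Format A
Manufacturing: Format A 572/856 = 66.8%, Format B 438/736 = 59.5% → Format A
Media: Format A 100/161 = 62.1%, Format B 61/118 = 51.7% → Format A
Healthcare: Format A 4/26 = 15.4%, Format B 3/44 = 6.8% → Format A
Overall: Format A 735/1258 = 58.4%, Format B 543/1106 = 49.1% → Format A
Format A wins overall and in every industry group — no reversal.

No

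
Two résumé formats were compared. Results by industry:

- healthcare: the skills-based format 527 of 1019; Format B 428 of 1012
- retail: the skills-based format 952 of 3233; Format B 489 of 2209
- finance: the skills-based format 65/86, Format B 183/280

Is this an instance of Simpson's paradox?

Healthcare: the skills-based format 527/1019 = 51.7%, Format B 428/1012 = 42.3% → the skills-based format
Retail: the skills-based format 952/3233 = 29.4%, Format B 489/2209 = 22.1% → the skills-based format
Finance: the skills-based format 65/86 = 75.6%, Format B 183/280 = 65.4% → the skills-based format
Overall: the skills-based format 1544/4338 = 35.6%, Format B 1100/3501 = 31.4% → the skills-based format
The skills-based format wins overall and in every industry group — no reversal.

No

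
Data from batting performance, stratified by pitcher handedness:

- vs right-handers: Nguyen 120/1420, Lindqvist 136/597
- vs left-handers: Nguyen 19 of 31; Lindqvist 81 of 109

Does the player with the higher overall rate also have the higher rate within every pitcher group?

Yes

Vs right-handers: Nguyen 120/1420 = 8.5%, Lindqvist 136/597 = 22.8% → Lindqvist
Vs left-handers: Nguyen 19/31 = 61.3%, Lindqvist 81/109 = 74.3% → Lindqvist
Overall: Nguyen 139/1451 = 9.6%, Lindqvist 217/706 = 30.7% → Lindqvist
Lindqvist wins overall and in every pitcher group — no reversal.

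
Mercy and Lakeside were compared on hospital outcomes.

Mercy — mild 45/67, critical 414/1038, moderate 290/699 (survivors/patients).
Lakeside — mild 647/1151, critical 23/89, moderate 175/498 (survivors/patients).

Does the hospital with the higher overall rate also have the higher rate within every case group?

No

Mild: Mercy 45/67 = 67.2%, Lakeside 647/1151 = 56.2% → Mercy
Critical: Mercy 414/1038 = 39.9%, Lakeside 23/89 = 25.8% → Mercy
Moderate: Mercy 290/699 = 41.5%, Lakeside 175/498 = 35.1% → Mercy
Overall: Mercy 749/1804 = 41.5%, Lakeside 845/1738 = 48.6% → Lakeside
Mercy wins each case group but Lakeside wins overall — the comparison reverses. Mercy's patients skew toward critical, which has a lower base rate.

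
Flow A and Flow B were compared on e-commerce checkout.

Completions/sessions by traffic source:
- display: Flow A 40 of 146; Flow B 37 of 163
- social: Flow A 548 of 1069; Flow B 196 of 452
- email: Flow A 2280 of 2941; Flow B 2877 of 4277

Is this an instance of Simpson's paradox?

Display: Flow A 40/146 = 27.4%, Flow B 37/163 = 22.7% → Flow A
Social: Flow A 548/1069 = 51.3%, Flow B 196/452 = 43.4% → Flow A
Email: Flow A 2280/2941 = 77.5%, Flow B 2877/4277 = 67.3% → Flow A
Overall: Flow A 2868/4156 = 69.0%, Flow B 3110/4892 = 63.6% → Flow A
Flow A wins overall and in every traffic group — no reversal.

No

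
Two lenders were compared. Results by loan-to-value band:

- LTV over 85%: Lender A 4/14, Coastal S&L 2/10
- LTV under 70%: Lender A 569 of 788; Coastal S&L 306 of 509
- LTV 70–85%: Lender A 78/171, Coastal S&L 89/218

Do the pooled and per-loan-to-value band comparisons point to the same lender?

LTV over 85%: Lender A 4/14 = 28.6%, Coastal S&L 2/10 = 20.0% → Lender A
LTV under 70%: Lender A 569/788 = 72.2%, Coastal S&L 306/509 = 60.1% → Lender A
LTV 70–85%: Lender A 78/171 = 45.6%, Coastal S&L 89/218 = 40.8% → Lender A
Overall: Lender A 651/973 = 66.9%, Coastal S&L 397/737 = 53.9% → Lender A
Lender A wins overall and in every loan-to-value group — no reversal.

Yes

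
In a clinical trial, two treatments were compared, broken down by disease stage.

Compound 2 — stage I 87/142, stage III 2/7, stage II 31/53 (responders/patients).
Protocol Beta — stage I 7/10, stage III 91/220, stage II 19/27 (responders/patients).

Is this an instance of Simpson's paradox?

Yes

Stage I: Compound 2 87/142 = 61.3%, Protocol Beta 7/10 = 70.0% → Protocol Beta
Stage III: Compound 2 2/7 = 28.6%, Protocol Beta 91/220 = 41.4% → Protocol Beta
Stage II: Compound 2 31/53 = 58.5%, Protocol Beta 19/27 = 70.4% → Protocol Beta
Overall: Compound 2 120/202 = 59.4%, Protocol Beta 117/257 = 45.5% → Compound 2
Protocol Beta wins each disease group but Compound 2 wins overall — the comparison reverses. Protocol Beta's patients skew toward stage III, which has a lower base rate.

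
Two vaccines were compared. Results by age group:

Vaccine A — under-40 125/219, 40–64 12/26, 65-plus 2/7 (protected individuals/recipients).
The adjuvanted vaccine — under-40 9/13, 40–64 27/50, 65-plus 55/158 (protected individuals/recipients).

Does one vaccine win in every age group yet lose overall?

Yes

Under-40: Vaccine A 125/219 = 57.1%, the adjuvanted vaccine 9/13 = 69.2% → the adjuvanted vaccine
40–64: Vaccine A 12/26 = 46.2%, the adjuvanted vaccine 27/50 = 54.0% → the adjuvanted vaccine
65-plus: Vaccine A 2/7 = 28.6%, the adjuvanted vaccine 55/158 = 34.8% → the adjuvanted vaccine
Overall: Vaccine A 139/252 = 55.2%, the adjuvanted vaccine 91/221 = 41.2% → Vaccine A
The adjuvanted vaccine wins each age group but Vaccine A wins overall — the comparison reverses. The adjuvanted vaccine's recipients skew toward 65-plus, which has a lower base rate.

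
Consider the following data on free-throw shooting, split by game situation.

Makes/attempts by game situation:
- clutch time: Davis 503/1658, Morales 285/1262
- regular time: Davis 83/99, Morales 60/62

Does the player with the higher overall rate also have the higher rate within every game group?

Clutch time: Davis 503/1658 = 30.3%, Morales 285/1262 = 22.6% → Davis
Regular time: Davis 83/99 = 83.8%, Morales 60/62 = 96.8% → Morales
Overall: Davis 586/1757 = 33.4%, Morales 345/1324 = 26.1% → Davis
Neither sweeps: Davis wins 1 of 2 groups, Morales wins 1. Davis wins overall but not every group — no Simpson reversal.

No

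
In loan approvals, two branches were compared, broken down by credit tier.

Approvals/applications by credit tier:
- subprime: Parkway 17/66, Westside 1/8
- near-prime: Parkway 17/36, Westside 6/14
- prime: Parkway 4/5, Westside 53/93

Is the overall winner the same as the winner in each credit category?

No

Subprime: Parkway 17/66 = 25.8%, Westside 1/8 = 12.5% → Parkway
Near-prime: Parkway 17/36 = 47.2%, Westside 6/14 = 42.9% → Parkway
Prime: Parkway 4/5 = 80.0%, Westside 53/93 = 57.0% → Parkway
Overall: Parkway 38/107 = 35.5%, Westside 60/115 = 52.2% → Westside
Parkway wins each credit group but Westside wins overall — the comparison reverses. Parkway's applications skew toward subprime, which has a lower base rate.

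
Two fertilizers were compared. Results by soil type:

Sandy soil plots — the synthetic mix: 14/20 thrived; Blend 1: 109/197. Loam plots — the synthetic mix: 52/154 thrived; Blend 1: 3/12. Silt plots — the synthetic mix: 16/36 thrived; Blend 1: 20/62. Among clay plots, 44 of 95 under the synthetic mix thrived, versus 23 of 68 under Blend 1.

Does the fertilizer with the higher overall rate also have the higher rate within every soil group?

Sandy soil: the synthetic mix 14/20 = 70.0%, Blend 1 109/197 = 55.3% → the synthetic mix
Loam: the synthetic mix 52/154 = 33.8%, Blend 1 3/12 = 25.0% → the synthetic mix
Silt: the synthetic mix 16/36 = 44.4%, Blend 1 20/62 = 32.3% → the synthetic mix
Clay: the synthetic mix 44/95 = 46.3%, Blend 1 23/68 = 33.8% → the synthetic mix
Overall: the synthetic mix 126/305 = 41.3%, Blend 1 155/339 = 45.7% → Blend 1
The synthetic mix wins each soil group but Blend 1 wins overall — the comparison reverses. The synthetic mix's plots skew toward loam, which has a lower base rate.

No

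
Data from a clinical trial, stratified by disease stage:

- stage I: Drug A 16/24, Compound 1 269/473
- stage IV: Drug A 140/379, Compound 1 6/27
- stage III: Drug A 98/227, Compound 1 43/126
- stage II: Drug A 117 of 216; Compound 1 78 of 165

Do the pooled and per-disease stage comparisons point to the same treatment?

No

Stage I: Drug A 16/24 = 66.7%, Compound 1 269/473 = 56.9% → Drug A
Stage IV: Drug A 140/379 = 36.9%, Compound 1 6/27 = 22.2% → Drug A
Stage III: Drug A 98/227 = 43.2%, Compound 1 43/126 = 34.1% → Drug A
Stage II: Drug A 117/216 = 54.2%, Compound 1 78/165 = 47.3% → Drug A
Overall: Drug A 371/846 = 43.9%, Compound 1 396/791 = 50.1% → Compound 1
Drug A wins each disease group but Compound 1 wins overall — the comparison reverses. Drug A's patients skew toward stage IV, which has a lower base rate.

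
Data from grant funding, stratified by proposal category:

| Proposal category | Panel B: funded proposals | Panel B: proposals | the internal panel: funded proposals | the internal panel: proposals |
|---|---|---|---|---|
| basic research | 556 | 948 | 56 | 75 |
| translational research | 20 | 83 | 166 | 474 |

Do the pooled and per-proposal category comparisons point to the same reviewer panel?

Basic research: Panel B 556/948 = 58.6%, the internal panel 56/75 = 74.7% → the internal panel
Translational research: Panel B 20/83 = 24.1%, the internal panel 166/474 = 35.0% → the internal panel
Overall: Panel B 576/1031 = 55.9%, the internal panel 222/549 = 40.4% → Panel B
The internal panel wins each proposal group but Panel B wins overall — the comparison reverses. The internal panel's proposals skew toward translational research, which has a lower base rate.

No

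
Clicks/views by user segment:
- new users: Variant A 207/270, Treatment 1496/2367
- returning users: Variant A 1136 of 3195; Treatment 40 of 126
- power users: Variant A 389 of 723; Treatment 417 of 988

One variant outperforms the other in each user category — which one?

Variant A

New users: Variant A 207/270 = 76.7%, Treatment 1496/2367 = 63.2% → Variant A
Returning users: Variant A 1136/3195 = 35.6%, Treatment 40/126 = 31.7% → Variant A
Power users: Variant A 389/723 = 53.8%, Treatment 417/988 = 42.2% → Variant A
Variant A has the higher rate in all 3 groups.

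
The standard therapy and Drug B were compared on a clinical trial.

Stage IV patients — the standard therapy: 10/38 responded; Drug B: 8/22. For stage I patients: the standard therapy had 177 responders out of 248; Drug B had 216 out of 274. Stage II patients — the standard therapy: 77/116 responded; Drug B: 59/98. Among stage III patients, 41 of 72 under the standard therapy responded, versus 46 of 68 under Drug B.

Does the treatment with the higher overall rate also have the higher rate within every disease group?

No

Stage IV: the standard therapy 10/38 = 26.3%, Drug B 8/22 = 36.4% → Drug B
Stage I: the standard therapy 177/248 = 71.4%, Drug B 216/274 = 78.8% → Drug B
Stage II: the standard therapy 77/116 = 66.4%, Drug B 59/98 = 60.2% → the standard therapy
Stage III: the standard therapy 41/72 = 56.9%, Drug B 46/68 = 67.6% → Drug B
Overall: the standard therapy 305/474 = 64.3%, Drug B 329/462 = 71.2% → Drug B
Neither sweeps: the standard therapy wins 1 of 4 groups, Drug B wins 3. Drug B wins overall but not every group — no Simpson reversal.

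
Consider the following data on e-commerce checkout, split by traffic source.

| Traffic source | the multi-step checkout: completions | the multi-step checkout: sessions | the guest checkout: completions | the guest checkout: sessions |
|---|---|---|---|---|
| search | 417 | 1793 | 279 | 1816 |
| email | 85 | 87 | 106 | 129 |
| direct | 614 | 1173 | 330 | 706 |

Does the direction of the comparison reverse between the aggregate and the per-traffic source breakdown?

No

Search: the multi-step checkout 417/1793 = 23.3%, the guest checkout 279/1816 = 15.4% → the multi-step checkout
Email: the multi-step checkout 85/87 = 97.7%, the guest checkout 106/129 = 82.2% → the multi-step checkout
Direct: the multi-step checkout 614/1173 = 52.3%, the guest checkout 330/706 = 46.7% → the multi-step checkout
Overall: the multi-step checkout 1116/3053 = 36.6%, the guest checkout 715/2651 = 27.0% → the multi-step checkout
The multi-step checkout wins overall and in every traffic group — no reversal.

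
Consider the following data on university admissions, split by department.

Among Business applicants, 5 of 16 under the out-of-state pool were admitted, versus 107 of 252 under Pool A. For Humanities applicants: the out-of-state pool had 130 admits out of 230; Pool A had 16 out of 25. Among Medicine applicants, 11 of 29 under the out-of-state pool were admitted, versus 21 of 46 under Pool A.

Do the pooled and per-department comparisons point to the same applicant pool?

No

Business: the out-of-state pool 5/16 = 31.2%, Pool A 107/252 = 42.5% → Pool A
Humanities: the out-of-state pool 130/230 = 56.5%, Pool A 16/25 = 64.0% → Pool A
Medicine: the out-of-state pool 11/29 = 37.9%, Pool A 21/46 = 45.7% → Pool A
Overall: the out-of-state pool 146/275 = 53.1%, Pool A 144/323 = 44.6% → the out-of-state pool
Pool A wins each department group but the out-of-state pool wins overall — the comparison reverses. Pool A's applicants skew toward Business, which has a lower base rate.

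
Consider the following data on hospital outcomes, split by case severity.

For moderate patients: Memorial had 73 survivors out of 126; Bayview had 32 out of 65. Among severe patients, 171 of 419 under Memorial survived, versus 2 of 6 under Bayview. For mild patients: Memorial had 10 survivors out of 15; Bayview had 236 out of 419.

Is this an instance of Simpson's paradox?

Moderate: Memorial 73/126 = 57.9%, Bayview 32/65 = 49.2% → Memorial
Severe: Memorial 171/419 = 40.8%, Bayview 2/6 = 33.3% → Memorial
Mild: Memorial 10/15 = 66.7%, Bayview 236/419 = 56.3% → Memorial
Overall: Memorial 254/560 = 45.4%, Bayview 270/490 = 55.1% → Bayview
Memorial wins each case group but Bayview wins overall — the comparison reverses. Memorial's patients skew toward severe, which has a lower base rate.

Yes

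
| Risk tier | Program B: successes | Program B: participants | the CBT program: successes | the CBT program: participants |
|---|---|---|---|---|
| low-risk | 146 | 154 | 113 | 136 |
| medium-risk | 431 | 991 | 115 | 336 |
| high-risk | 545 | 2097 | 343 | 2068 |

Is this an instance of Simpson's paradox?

Low-risk: Program B 146/154 = 94.8%, the CBT program 113/136 = 83.1% → Program B
Medium-risk: Program B 431/991 = 43.5%, the CBT program 115/336 = 34.2% → Program B
High-risk: Program B 545/2097 = 26.0%, the CBT program 343/2068 = 16.6% → Program B
Overall: Program B 1122/3242 = 34.6%, the CBT program 571/2540 = 22.5% → Program B
Program B wins overall and in every risk group — no reversal.

No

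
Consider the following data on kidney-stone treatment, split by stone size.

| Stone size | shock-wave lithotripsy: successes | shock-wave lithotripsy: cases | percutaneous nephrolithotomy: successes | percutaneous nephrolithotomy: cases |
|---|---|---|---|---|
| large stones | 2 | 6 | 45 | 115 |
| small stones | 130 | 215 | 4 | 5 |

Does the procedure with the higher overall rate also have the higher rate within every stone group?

No

Large stones: shock-wave lithotripsy 2/6 = 33.3%, percutaneous nephrolithotomy 45/115 = 39.1% → percutaneous nephrolithotomy
Small stones: shock-wave lithotripsy 130/215 = 60.5%, percutaneous nephrolithotomy 4/5 = 80.0% → percutaneous nephrolithotomy
Overall: shock-wave lithotripsy 132/221 = 59.7%, percutaneous nephrolithotomy 49/120 = 40.8% → shock-wave lithotripsy
Percutaneous nephrolithotomy wins each stone group but shock-wave lithotripsy wins overall — the comparison reverses. Percutaneous nephrolithotomy's cases skew toward large stones, which has a lower base rate.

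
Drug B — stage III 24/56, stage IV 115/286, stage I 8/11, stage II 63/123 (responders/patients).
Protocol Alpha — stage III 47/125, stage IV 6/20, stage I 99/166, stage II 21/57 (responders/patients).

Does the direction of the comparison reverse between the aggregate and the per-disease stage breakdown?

Yes

Stage III: Drug B 24/56 = 42.9%, Protocol Alpha 47/125 = 37.6% → Drug B
Stage IV: Drug B 115/286 = 40.2%, Protocol Alpha 6/20 = 30.0% → Drug B
Stage I: Drug B 8/11 = 72.7%, Protocol Alpha 99/166 = 59.6% → Drug B
Stage II: Drug B 63/123 = 51.2%, Protocol Alpha 21/57 = 36.8% → Drug B
Overall: Drug B 210/476 = 44.1%, Protocol Alpha 173/368 = 47.0% → Protocol Alpha
Drug B wins each disease group but Protocol Alpha wins overall — the comparison reverses. Drug B's patients skew toward stage IV, which has a lower base rate.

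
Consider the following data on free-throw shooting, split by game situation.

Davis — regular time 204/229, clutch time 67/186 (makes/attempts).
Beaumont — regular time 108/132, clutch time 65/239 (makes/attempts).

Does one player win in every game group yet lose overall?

Regular time: Davis 204/229 = 89.1%, Beaumont 108/132 = 81.8% → Davis
Clutch time: Davis 67/186 = 36.0%, Beaumont 65/239 = 27.2% → Davis
Overall: Davis 271/415 = 65.3%, Beaumont 173/371 = 46.6% → Davis
Davis wins overall and in every game group — no reversal.

No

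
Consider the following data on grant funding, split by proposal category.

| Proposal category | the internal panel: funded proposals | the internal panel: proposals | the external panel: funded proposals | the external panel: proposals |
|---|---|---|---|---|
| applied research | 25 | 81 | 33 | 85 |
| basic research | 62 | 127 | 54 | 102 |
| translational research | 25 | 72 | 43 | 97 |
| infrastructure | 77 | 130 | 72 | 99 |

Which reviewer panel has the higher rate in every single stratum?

Applied research: the internal panel 25/81 = 30.9%, the external panel 33/85 = 38.8% → the external panel
Basic research: the internal panel 62/127 = 48.8%, the external panel 54/102 = 52.9% → the external panel
Translational research: the internal panel 25/72 = 34.7%, the external panel 43/97 = 44.3% → the external panel
Infrastructure: the internal panel 77/130 = 59.2%, the external panel 72/99 = 72.7% → the external panel
The external panel has the higher rate in all 4 groups.

the external panel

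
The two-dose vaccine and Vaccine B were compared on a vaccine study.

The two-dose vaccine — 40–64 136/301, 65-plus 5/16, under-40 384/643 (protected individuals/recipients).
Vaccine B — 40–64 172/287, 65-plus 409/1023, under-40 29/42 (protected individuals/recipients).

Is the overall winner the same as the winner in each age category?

40–64: the two-dose vaccine 136/301 = 45.2%, Vaccine B 172/287 = 59.9% → Vaccine B
65-plus: the two-dose vaccine 5/16 = 31.2%, Vaccine B 409/1023 = 40.0% → Vaccine B
Under-40: the two-dose vaccine 384/643 = 59.7%, Vaccine B 29/42 = 69.0% → Vaccine B
Overall: the two-dose vaccine 525/960 = 54.7%, Vaccine B 610/1352 = 45.1% → the two-dose vaccine
Vaccine B wins each age group but the two-dose vaccine wins overall — the comparison reverses. Vaccine B's recipients skew toward 65-plus, which has a lower base rate.

No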